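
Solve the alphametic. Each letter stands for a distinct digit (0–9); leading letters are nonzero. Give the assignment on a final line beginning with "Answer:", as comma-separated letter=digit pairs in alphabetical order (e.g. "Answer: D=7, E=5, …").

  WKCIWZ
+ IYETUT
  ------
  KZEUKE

Step 1. [col 1: Z + T ≡ E (mod 10)] several values work for Z in column 1 (Z + T ≡ E (mod 10), carry-in 0); try Z=5, so Z=5.
Step 2. [col 1: Z + T ≡ E (mod 10)] no forcing yet in column 1 (carry-in 0); T=1 is free and consistent — try it ⇒ T=1.
Step 3. [col 1: Z + T ≡ E (mod 10)] from column 1 (Z=5, T=1, carry-in 0, digits 1,5 already taken and all letters distinct): E must equal 6. So E=6.
Step 4. [col 2: W + U ≡ K (mod 10)] column 2 (W + U ≡ K (mod 10), carry-in 0) doesn't pin W yet; pick W=4 and continue, so W=4.
Step 5. [col 2: W + U ≡ K (mod 10)] U=3 is one option consistent with column 2 (W + U ≡ K (mod 10), carry-in 0) — take it, so U=3.
Step 6. [col 2: W + U ≡ K (mod 10)] column 2: given W=4, U=3, carry-in 0, and digits 1,3,4,5,6 already taken and all letters distinct, W+U≡K (mod 10) forces K=7, so K=7.
Step 7. [col 3: I + T ≡ U (mod 10)] column 3: given T=1, U=3, carry-in 0, and digits 1,3,4,5,6,7 already taken and all letters distinct, I+T≡U (mod 10) forces I=2, so I=2.
Step 8. [col 4: C + E ≡ E (mod 10)] from column 4 (E=6, carry-in 0, digits 1,2,3,4,5,6,7 already taken and all letters distinct): C must equal 0, so C=0.
Step 9. [col 5: K + Y ≡ Z (mod 10)] in column 5 we have K+Y≡Z with carry-in 0; given K=7, Z=5 and digits 0,1,2,3,4,5,6,7 already taken and all letters distinct, that pins Y to 8. So Y=8.

Answer: C=0, E=6, I=2, K=7, T=1, U=3, W=4, Y=8, Z=5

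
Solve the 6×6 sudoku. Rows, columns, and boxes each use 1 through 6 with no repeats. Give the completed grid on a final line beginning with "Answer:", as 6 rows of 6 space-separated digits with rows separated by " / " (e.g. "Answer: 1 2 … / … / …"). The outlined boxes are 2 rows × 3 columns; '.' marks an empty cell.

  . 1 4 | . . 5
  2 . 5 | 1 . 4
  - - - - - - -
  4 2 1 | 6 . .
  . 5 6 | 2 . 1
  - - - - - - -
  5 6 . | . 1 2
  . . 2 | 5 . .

Step 1. [r1c4∈{3}] r1c4 has the single candidate 3. So r1c4=3.
Step 2. [r3c6∈{3}] only 3 remains possible at r3c6 ⇒ r3c6=3.
Step 3. [r6c5∈{3,4,6}] across col 5, 3 lands solely at r6c5 ⇒ r6c5=3.
Step 4. [r1c5∈{2,6}] across row 1, 2 lands solely at r1c5. So r1c5=2.
Step 5. [r4c1∈{3}] r4c1 has the single candidate 3, so r4c1=3.
Step 6. [r5c4∈{4}] r5c4 has the single candidate 4, so r5c4=4.
Step 7. [r2c5∈{6}] r2c5 is down to just 6. So r2c5=6.
Step 8. [r3c5∈{5}] only 5 remains possible at r3c5, so r3c5=5.
Step 9. [r6c6∈{6}] r6c6 is down to just 6 ⇒ r6c6=6.
Step 10. [r1c1∈{6}] nothing but 6 survives at r1c1 ⇒ r1c1=6.
Step 11. [r4c5∈{4}] only 4 remains possible at r4c5 ⇒ r4c5=4.
Step 12. [r5c3∈{3}] r5c3 has the single candidate 3, so r5c3=3.
Step 13. [r2c2∈{3}] nothing but 3 survives at r2c2. So r2c2=3.
Step 14. [r6c1∈{1}] r6c1's peers cover all but 1 ⇒ r6c1=1.
Step 15. [r6c2∈{4}] r6c2's peers cover all but 4 ⇒ r6c2=4.

Answer: 6 1 4 3 2 5 / 2 3 5 1 6 4 / 4 2 1 6 5 3 / 3 5 6 2 4 1 / 5 6 3 4 1 2 / 1 4 2 5 3 6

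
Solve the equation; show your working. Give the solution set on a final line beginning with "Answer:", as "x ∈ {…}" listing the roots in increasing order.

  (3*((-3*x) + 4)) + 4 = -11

Step 1. [(3*((-3*x) + 4)) + 4 = -11] 4 comes off first (subtract 4). So sub: 3*((-3*x) + 4) = -15.
Step 2. [3*((-3*x) + 4) = -15] 3·(inner) — divide through by 3, so div: (-3*x) + 4 = -5.
Step 3. [(-3*x) + 4 = -5] peel the +4: subtract 4 from each side, so sub: -3*x = -9.
Step 4. [-3*x = -9] divide by the outer -3 ⇒ div: x = 3.

Answer: x ∈ {3}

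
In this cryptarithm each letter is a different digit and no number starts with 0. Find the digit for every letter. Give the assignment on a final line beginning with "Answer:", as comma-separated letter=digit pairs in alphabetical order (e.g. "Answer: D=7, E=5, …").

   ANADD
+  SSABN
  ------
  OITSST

Step 1. [col 1: D + N ≡ T (mod 10)] column 1 (D + N ≡ T (mod 10), carry-in 0) doesn't pin T yet; pick T=0 and continue ⇒ T=0.
Step 2. [O] O is the leading digit of a 6-digit sum of two 5-digit numbers; the final carry is exactly 1. So O=1.
Step 3. [col 1: D + N ≡ T (mod 10)] several values work for N in column 1 (D + N ≡ T (mod 10), carry-in 0); try N=4 ⇒ N=4.
Step 4. [col 1: D + N ≡ T (mod 10)] in column 1 we have D+N≡T with carry-in 0; given N=4, T=0 and digits 0,1,4 already taken and all letters distinct, that pins D to 6. So D=6.
Step 5. [col 2: D + B ≡ S (mod 10)] several values work for B in column 2 (D + B ≡ S (mod 10), carry-in 1); try B=8 ⇒ B=8.
Step 6. [col 2: D + B ≡ S (mod 10)] from column 2 (D=6, B=8, carry-in 1, digits 0,1,4,6,8 already taken and all letters distinct): S must equal 5. So S=5.
Step 7. [col 3: A + A ≡ S (mod 10)] column 3 (A + A ≡ S (mod 10), carry-in 1) doesn't pin A yet; pick A=7 and continue, so A=7.
Step 8. [col 5: A + S ≡ I (mod 10)] in column 5 we have A+S≡I with carry-in 1; given A=7, S=5 and digits 0,1,4,5,6,7,8 already taken and all letters distinct, that pins I to 3, so I=3.

Answer: A=7, B=8, D=6, I=3, N=4, O=1, S=5, T=0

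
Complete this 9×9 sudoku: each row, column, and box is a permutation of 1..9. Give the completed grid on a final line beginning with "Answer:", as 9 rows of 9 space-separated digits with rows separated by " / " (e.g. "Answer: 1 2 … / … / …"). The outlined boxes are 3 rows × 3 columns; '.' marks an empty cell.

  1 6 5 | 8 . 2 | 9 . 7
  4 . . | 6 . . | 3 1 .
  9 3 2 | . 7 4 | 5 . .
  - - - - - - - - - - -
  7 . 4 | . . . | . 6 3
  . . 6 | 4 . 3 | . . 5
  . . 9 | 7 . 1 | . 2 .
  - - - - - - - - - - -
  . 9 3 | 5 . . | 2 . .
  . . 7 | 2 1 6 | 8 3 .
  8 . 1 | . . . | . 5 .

Step 1. [r9c7∈{4,6,7}] across col 7, 6 lands solely at r9c7 ⇒ r9c7=6.
Step 2. [r4c4∈{9}] r4c4's peers cover all but 9. So r4c4=9.
Step 3. [r5c1∈{2}] r5c1 has the single candidate 2, so r5c1=2.
Step 4. [r5c5∈{8}] nothing but 8 survives at r5c5. So r5c5=8.
Step 5. [r4c2∈{1,5,8}] in row 4, 8 fits only at r4c2 ⇒ r4c2=8.
Step 6. [r6c9∈{4,8}] r6c9 is the only open cell in row 6 admitting 8 ⇒ r6c9=8.
Step 7. [r4c6∈{5}] r4c6 has the single candidate 5, so r4c6=5.
Step 8. [r7c8∈{4,7}] 7 has one home in box 9: r7c8. So r7c8=7.
Step 9. [r8c1∈{5}] only 5 remains possible at r8c1. So r8c1=5.
Step 10. [r8c2∈{4}] nothing but 4 survives at r8c2, so r8c2=4.
Step 11. [r7c5∈{4}] nothing but 4 survives at r7c5. So r7c5=4.
Step 12. [r2c6∈{9}] only 9 remains possible at r2c6. So r2c6=9.
Step 13. [r9c5∈{3,9}] across col 5, 9 lands solely at r9c5. So r9c5=9.
Step 14. [r4c7∈{1}] r4c7's peers cover all but 1 ⇒ r4c7=1.
Step 15. [r8c9∈{9}] nothing but 9 survives at r8c9, so r8c9=9.
Step 16. [r9c6∈{7}] nothing but 7 survives at r9c6. So r9c6=7.
Step 17. [r2c5∈{5}] r2c5's peers cover all but 5, so r2c5=5.
Step 18. [r5c2∈{1}] r5c2 is down to just 1. So r5c2=1.
Step 19. [r7c6∈{8}] r7c6 has the single candidate 8. So r7c6=8.
Step 20. [r9c9∈{4}] r9c9 is down to just 4. So r9c9=4.
Step 21. [r3c9∈{6}] nothing but 6 survives at r3c9. So r3c9=6.
Step 22. [r3c4∈{1}] r3c4 is down to just 1 ⇒ r3c4=1.
Step 23. [r6c7∈{4}] r6c7 is down to just 4, so r6c7=4.
Step 24. [r6c1∈{3}] r6c1 has the single candidate 3 ⇒ r6c1=3.
Step 25. [r5c7∈{7}] nothing but 7 survives at r5c7. So r5c7=7.
Step 26. [r9c4∈{3}] r9c4 has the single candidate 3, so r9c4=3.
Step 27. [r6c5∈{6}] r6c5's peers cover all but 6 ⇒ r6c5=6.
Step 28. [r7c1∈{6}] r7c1's peers cover all but 6, so r7c1=6.
Step 29. [r9c2∈{2}] r9c2's peers cover all but 2, so r9c2=2.
Step 30. [r5c8∈{9}] nothing but 9 survives at r5c8 ⇒ r5c8=9.
Step 31. [r2c2∈{7}] nothing but 7 survives at r2c2. So r2c2=7.
Step 32. [r1c8∈{4}] only 4 remains possible at r1c8 ⇒ r1c8=4.
Step 33. [r6c2∈{5}] nothing but 5 survives at r6c2, so r6c2=5.
Step 34. [r3c8∈{8}] nothing but 8 survives at r3c8, so r3c8=8.
Step 35. [r2c9∈{2}] r2c9 is down to just 2. So r2c9=2.
Step 36. [r2c3∈{8}] r2c3 is down to just 8. So r2c3=8.
Step 37. [r1c5∈{3}] r1c5 is down to just 3, so r1c5=3.
Step 38. [r7c9∈{1}] r7c9 is down to just 1 ⇒ r7c9=1.
Step 39. [r4c5∈{2}] r4c5's peers cover all but 2. So r4c5=2.

Answer: 1 6 5 8 3 2 9 4 7 / 4 7 8 6 5 9 3 1 2 / 9 3 2 1 7 4 5 8 6 / 7 8 4 9 2 5 1 6 3 / 2 1 6 4 8 3 7 9 5 / 3 5 9 7 6 1 4 2 8 / 6 9 3 5 4 8 2 7 1 / 5 4 7 2 1 6 8 3 9 / 8 2 1 3 9 7 6 5 4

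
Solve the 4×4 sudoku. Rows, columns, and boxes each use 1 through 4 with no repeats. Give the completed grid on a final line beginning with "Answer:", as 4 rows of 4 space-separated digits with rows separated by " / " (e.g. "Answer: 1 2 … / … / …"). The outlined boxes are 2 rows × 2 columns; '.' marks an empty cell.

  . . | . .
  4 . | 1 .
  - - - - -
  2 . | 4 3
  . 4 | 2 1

Step 1. [r2c2∈{2,3}] in row 2, 3 fits only at r2c2. So r2c2=3.
Step 2. [r1c2∈{1,2}] in col 2, 2 fits only at r1c2 ⇒ r1c2=2.
Step 3. [r1c3∈{3}] r1c3's peers cover all but 3, so r1c3=3.
Step 4. [r2c4∈{2}] nothing but 2 survives at r2c4 ⇒ r2c4=2.
Step 5. [r3c2∈{1}] r3c2 is down to just 1. So r3c2=1.
Step 6. [r1c1∈{1}] only 1 remains possible at r1c1 ⇒ r1c1=1.
Step 7. [r1c4∈{4}] r1c4's peers cover all but 4 ⇒ r1c4=4.
Step 8. [r4c1∈{3}] only 3 remains possible at r4c1. So r4c1=3.

Answer: 1 2 3 4 / 4 3 1 2 / 2 1 4 3 / 3 4 2 1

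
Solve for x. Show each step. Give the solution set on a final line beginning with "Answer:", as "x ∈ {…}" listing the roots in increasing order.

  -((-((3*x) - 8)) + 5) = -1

Step 1. [-((-((3*x) - 8)) + 5) = -1] leading − — multiply by −1, so neg: (-((3*x) - 8)) + 5 = 1.
Step 2. [(-((3*x) - 8)) + 5 = 1] the outer +5 inverts by subtracting 5, so sub: -((3*x) - 8) = -4.
Step 3. [-((3*x) - 8) = -4] LHS negated; negate both sides ⇒ neg: (3*x) - 8 = 4.
Step 4. [(3*x) - 8 = 4] add 8: x sits inside (… - 8) ⇒ sub: 3*x = 12.
Step 5. [3*x = 12] 3 out front; divide by 3 ⇒ div: x = 4.

Answer: x ∈ {4}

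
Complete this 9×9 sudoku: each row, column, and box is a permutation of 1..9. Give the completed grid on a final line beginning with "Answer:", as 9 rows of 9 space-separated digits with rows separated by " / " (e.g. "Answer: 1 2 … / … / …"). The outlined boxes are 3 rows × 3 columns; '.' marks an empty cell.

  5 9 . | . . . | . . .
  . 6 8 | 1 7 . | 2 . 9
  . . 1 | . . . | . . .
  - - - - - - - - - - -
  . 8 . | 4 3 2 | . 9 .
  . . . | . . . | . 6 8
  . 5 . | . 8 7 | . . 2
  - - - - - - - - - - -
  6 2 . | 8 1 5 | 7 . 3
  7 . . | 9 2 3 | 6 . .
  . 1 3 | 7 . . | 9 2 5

Step 1. [r2c6∈{4}] r2c6 has the single candidate 4, so r2c6=4.
Step 2. [r1c5∈{6}] r1c5's peers cover all but 6, so r1c5=6.
Step 3. [r8c2∈{4}] r8c2 has the single candidate 4, so r8c2=4.
Step 4. [r2c1∈{3}] nothing but 3 survives at r2c1. So r2c1=3.
Step 5. [r3c2∈{7}] only 7 remains possible at r3c2 ⇒ r3c2=7.
Step 6. [r1c8∈{1,3,4,7,8}] r1c8 is the only open cell in col 8 admitting 7. So r1c8=7.
Step 7. [r5c3∈{2,4,7,9}] row 5 places 7 nowhere but r5c3, so r5c3=7.
Step 8. [r5c1∈{1,2,4,9}] r5c1 is the only open cell in row 5 admitting 2 ⇒ r5c1=2.
Step 9. [r5c7∈{1,3,4,5}] row 5 places 4 nowhere but r5c7, so r5c7=4.
Step 10. [r3c1∈{4}] r3c1 has the single candidate 4, so r3c1=4.
Step 11. [r4c1∈{1}] only 1 remains possible at r4c1 ⇒ r4c1=1.
Step 12. [r3c4∈{2,3,5}] row 3 places 2 nowhere but r3c4. So r3c4=2.
Step 13. [r3c5∈{5,9}] box 2 places 5 nowhere but r3c5 ⇒ r3c5=5.
Step 14. [r3c6∈{8,9}] across row 3, 9 lands solely at r3c6 ⇒ r3c6=9.
Step 15. [r6c3∈{4,6,9}] 4 has one home in row 6: r6c3 ⇒ r6c3=4.
Step 16. [r8c9∈{1}] only 1 remains possible at r8c9 ⇒ r8c9=1.
Step 17. [r1c7∈{1,3,8}] row 1 places 1 nowhere but r1c7, so r1c7=1.
Step 18. [r6c7∈{3}] r6c7's peers cover all but 3, so r6c7=3.
Step 19. [r8c8∈{8}] nothing but 8 survives at r8c8, so r8c8=8.
Step 20. [r1c4∈{3}] only 3 remains possible at r1c4. So r1c4=3.
Step 21. [r6c4∈{6}] r6c4 has the single candidate 6, so r6c4=6.
Step 22. [r1c9∈{4}] nothing but 4 survives at r1c9. So r1c9=4.
Step 23. [r3c7∈{8}] r3c7 is down to just 8 ⇒ r3c7=8.
Step 24. [r4c3∈{6}] r4c3 has the single candidate 6 ⇒ r4c3=6.
Step 25. [r9c6∈{6}] r9c6 is down to just 6, so r9c6=6.
Step 26. [r3c9∈{6}] only 6 remains possible at r3c9 ⇒ r3c9=6.
Step 27. [r9c1∈{8}] r9c1 is down to just 8, so r9c1=8.
Step 28. [r7c3∈{9}] r7c3 is down to just 9, so r7c3=9.
Step 29. [r1c6∈{8}] r1c6's peers cover all but 8 ⇒ r1c6=8.
Step 30. [r5c2∈{3}] r5c2's peers cover all but 3, so r5c2=3.
Step 31. [r6c8∈{1}] only 1 remains possible at r6c8, so r6c8=1.
Step 32. [r1c3∈{2}] nothing but 2 survives at r1c3 ⇒ r1c3=2.
Step 33. [r5c6∈{1}] r5c6 is down to just 1, so r5c6=1.
Step 34. [r4c7∈{5}] r4c7 is down to just 5. So r4c7=5.
Step 35. [r3c8∈{3}] r3c8's peers cover all but 3. So r3c8=3.
Step 36. [r5c4∈{5}] r5c4 is down to just 5 ⇒ r5c4=5.
Step 37. [r8c3∈{5}] nothing but 5 survives at r8c3, so r8c3=5.
Step 38. [r6c1∈{9}] r6c1 is down to just 9, so r6c1=9.
Step 39. [r2c8∈{5}] r2c8's peers cover all but 5. So r2c8=5.
Step 40. [r5c5∈{9}] r5c5's peers cover all but 9 ⇒ r5c5=9.
Step 41. [r9c5∈{4}] r9c5 has the single candidate 4. So r9c5=4.
Step 42. [r4c9∈{7}] r4c9's peers cover all but 7, so r4c9=7.
Step 43. [r7c8∈{4}] nothing but 4 survives at r7c8 ⇒ r7c8=4.

Answer: 5 9 2 3 6 8 1 7 4 / 3 6 8 1 7 4 2 5 9 / 4 7 1 2 5 9 8 3 6 / 1 8 6 4 3 2 5 9 7 / 2 3 7 5 9 1 4 6 8 / 9 5 4 6 8 7 3 1 2 / 6 2 9 8 1 5 7 4 3 / 7 4 5 9 2 3 6 8 1 / 8 1 3 7 4 6 9 2 5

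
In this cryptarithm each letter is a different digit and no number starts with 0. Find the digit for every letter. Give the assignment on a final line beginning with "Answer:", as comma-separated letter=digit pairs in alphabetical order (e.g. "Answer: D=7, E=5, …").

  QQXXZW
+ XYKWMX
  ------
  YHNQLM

Step 1. [col 1: W + X ≡ M (mod 10)] X=1 is one option consistent with column 1 (W + X ≡ M (mod 10), carry-in 0) — take it ⇒ X=1.
Step 2. [col 1: W + X ≡ M (mod 10)] column 1 (W + X ≡ M (mod 10), carry-in 0) doesn't pin W yet; pick W=3 and continue. So W=3.
Step 3. [col 1: W + X ≡ M (mod 10)] column 1: given W=3, X=1, carry-in 0, and digits 1,3 already taken and all letters distinct, W+X≡M (mod 10) forces M=4, so M=4.
Step 4. [col 2: Z + M ≡ L (mod 10)] column 2 (Z + M ≡ L (mod 10), carry-in 0) doesn't pin Z yet; pick Z=6 and continue, so Z=6.
Step 5. [col 2: Z + M ≡ L (mod 10)] from column 2 (Z=6, M=4, carry-in 0, digits 1,3,4,6 already taken and all letters distinct): L must equal 0 ⇒ L=0.
Step 6. [col 3: X + W ≡ Q (mod 10)] column 3 reads X+W+carry(1)=Q with X=1, W=3; with digits 0,1,3,4,6 already taken and all letters distinct, the only value for Q is 5 ⇒ Q=5.
Step 7. [col 4: X + K ≡ N (mod 10)] N=9 is one option consistent with column 4 (X + K ≡ N (mod 10), carry-in 0) — take it. So N=9.
Step 8. [col 4: X + K ≡ N (mod 10)] column 4: given X=1, N=9, carry-in 0, and digits 0,1,3,4,5,6,9 already taken and all letters distinct, X+K≡N (mod 10) forces K=8 ⇒ K=8.
Step 9. [col 5: Q + Y ≡ H (mod 10)] column 5 (Q + Y ≡ H (mod 10), carry-in 0) doesn't pin Y yet; pick Y=7 and continue. So Y=7.
Step 10. [col 5: Q + Y ≡ H (mod 10)] in column 5 we have Q+Y≡H with carry-in 0; given Q=5, Y=7 and digits 0,1,3,4,5,6,7,8,9 already taken and all letters distinct, that pins H to 2 ⇒ H=2.

Answer: H=2, K=8, L=0, M=4, N=9, Q=5, W=3, X=1, Y=7, Z=6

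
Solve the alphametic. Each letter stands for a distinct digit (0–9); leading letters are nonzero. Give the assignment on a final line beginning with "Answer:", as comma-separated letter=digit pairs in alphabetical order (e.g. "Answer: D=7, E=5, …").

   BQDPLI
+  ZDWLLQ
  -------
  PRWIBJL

Step 1. [col 1: I + Q ≡ L (mod 10)] several values work for Q in column 1 (I + Q ≡ L (mod 10), carry-in 0); try Q=3 ⇒ Q=3.
Step 2. [col 1: I + Q ≡ L (mod 10)] column 1 (I + Q ≡ L (mod 10), carry-in 0) doesn't pin I yet; pick I=2 and continue, so I=2.
Step 3. [col 1: I + Q ≡ L (mod 10)] column 1 reads I+Q+carry(0)=L with I=2, Q=3; with digits 2,3 already taken and all letters distinct, the only value for L is 5, so L=5.
Step 4. [P] adding two 6-digit numbers gives at most 6+1 digits, and here it does — P is that final carry and must be 1, so P=1.
Step 5. [col 2: L + L ≡ J (mod 10)] column 2: given L=5, carry-in 0, and digits 1,2,3,5 already taken and all letters distinct, L+L≡J (mod 10) forces J=0 ⇒ J=0.
Step 6. [col 3: P + L ≡ B (mod 10)] column 3 reads P+L+carry(1)=B with P=1, L=5; with digits 0,1,2,3,5 already taken and all letters distinct, the only value for B is 7 ⇒ B=7.
Step 7. [col 4: D + W ≡ I (mod 10)] column 4 (D + W ≡ I (mod 10), carry-in 0) doesn't pin W yet; pick W=8 and continue. So W=8.
Step 8. [col 4: D + W ≡ I (mod 10)] column 4 reads D+W+carry(0)=I with W=8, I=2; with digits 0,1,2,3,5,7,8 already taken and all letters distinct, the only value for D is 4. So D=4.
Step 9. [col 6: B + Z ≡ R (mod 10)] column 6 reads B+Z+carry(0)=R with B=7; with digits 0,1,2,3,4,5,7,8 already taken and all letters distinct, the only value for R is 6. So R=6.
Step 10. [col 6: B + Z ≡ R (mod 10)] column 6 reads B+Z+carry(0)=R with B=7, R=6; with digits 0,1,2,3,4,5,6,7,8 already taken and all letters distinct, the only value for Z is 9 ⇒ Z=9.

Answer: B=7, D=4, I=2, J=0, L=5, P=1, Q=3, R=6, W=8, Z=9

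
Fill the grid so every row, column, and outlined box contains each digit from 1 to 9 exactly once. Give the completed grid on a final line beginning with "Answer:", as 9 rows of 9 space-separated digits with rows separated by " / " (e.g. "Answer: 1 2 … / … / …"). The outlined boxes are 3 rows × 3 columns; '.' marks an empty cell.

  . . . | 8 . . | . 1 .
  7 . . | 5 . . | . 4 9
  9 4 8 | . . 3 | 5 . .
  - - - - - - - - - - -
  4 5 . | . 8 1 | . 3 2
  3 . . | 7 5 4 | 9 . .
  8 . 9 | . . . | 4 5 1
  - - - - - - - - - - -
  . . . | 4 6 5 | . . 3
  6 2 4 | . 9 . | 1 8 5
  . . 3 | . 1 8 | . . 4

Step 1. [r2c5∈{2}] r2c5's peers cover all but 2 ⇒ r2c5=2.
Step 2. [r5c8∈{6}] r5c8's peers cover all but 6 ⇒ r5c8=6.
Step 3. [r2c6∈{6}] only 6 remains possible at r2c6, so r2c6=6.
Step 4. [r4c7∈{7}] r4c7 is down to just 7 ⇒ r4c7=7.
Step 5. [r3c8∈{2,7}] 2 has one home in row 3: r3c8, so r3c8=2.
Step 6. [r7c3∈{1,7}] across col 3, 7 lands solely at r7c3 ⇒ r7c3=7.
Step 7. [r1c3∈{2,5,6}] r1c3 is the only open cell in col 3 admitting 5, so r1c3=5.
Step 8. [r1c2∈{3,6}] box 1 places 6 nowhere but r1c2. So r1c2=6.
Step 9. [r5c2∈{1}] only 1 remains possible at r5c2 ⇒ r5c2=1.
Step 10. [r3c5∈{7}] r3c5 has the single candidate 7. So r3c5=7.
Step 11. [r6c4∈{2,3,6}] 6 has one home in row 6: r6c4 ⇒ r6c4=6.
Step 12. [r7c8∈{9}] r7c8 is down to just 9. So r7c8=9.
Step 13. [r7c7∈{2}] nothing but 2 survives at r7c7 ⇒ r7c7=2.
Step 14. [r1c7∈{3}] r1c7 has the single candidate 3. So r1c7=3.
Step 15. [r9c7∈{6}] only 6 remains possible at r9c7. So r9c7=6.
Step 16. [r7c2∈{8}] r7c2 is down to just 8. So r7c2=8.
Step 17. [r8c4∈{3}] nothing but 3 survives at r8c4. So r8c4=3.
Step 18. [r1c6∈{9}] only 9 remains possible at r1c6, so r1c6=9.
Step 19. [r2c2∈{3}] nothing but 3 survives at r2c2 ⇒ r2c2=3.
Step 20. [r4c3∈{6}] r4c3 is down to just 6. So r4c3=6.
Step 21. [r1c5∈{4}] r1c5 is down to just 4, so r1c5=4.
Step 22. [r6c5∈{3}] r6c5 is down to just 3. So r6c5=3.
Step 23. [r5c3∈{2}] r5c3's peers cover all but 2 ⇒ r5c3=2.
Step 24. [r7c1∈{1}] r7c1 is down to just 1 ⇒ r7c1=1.
Step 25. [r9c2∈{9}] r9c2 is down to just 9 ⇒ r9c2=9.
Step 26. [r3c9∈{6}] r3c9's peers cover all but 6, so r3c9=6.
Step 27. [r3c4∈{1}] r3c4's peers cover all but 1. So r3c4=1.
Step 28. [r5c9∈{8}] only 8 remains possible at r5c9 ⇒ r5c9=8.
Step 29. [r9c4∈{2}] r9c4's peers cover all but 2, so r9c4=2.
Step 30. [r2c3∈{1}] r2c3 is down to just 1, so r2c3=1.
Step 31. [r9c1∈{5}] nothing but 5 survives at r9c1. So r9c1=5.
Step 32. [r1c9∈{7}] r1c9 is down to just 7 ⇒ r1c9=7.
Step 33. [r4c4∈{9}] r4c4 is down to just 9. So r4c4=9.
Step 34. [r6c6∈{2}] only 2 remains possible at r6c6, so r6c6=2.
Step 35. [r1c1∈{2}] r1c1 is down to just 2. So r1c1=2.
Step 36. [r8c6∈{7}] r8c6's peers cover all but 7, so r8c6=7.
Step 37. [r6c2∈{7}] r6c2 is down to just 7 ⇒ r6c2=7.
Step 38. [r9c8∈{7}] r9c8's peers cover all but 7, so r9c8=7.
Step 39. [r2c7∈{8}] nothing but 8 survives at r2c7 ⇒ r2c7=8.

Answer: 2 6 5 8 4 9 3 1 7 / 7 3 1 5 2 6 8 4 9 / 9 4 8 1 7 3 5 2 6 / 4 5 6 9 8 1 7 3 2 / 3 1 2 7 5 4 9 6 8 / 8 7 9 6 3 2 4 5 1 / 1 8 7 4 6 5 2 9 3 / 6 2 4 3 9 7 1 8 5 / 5 9 3 2 1 8 6 7 4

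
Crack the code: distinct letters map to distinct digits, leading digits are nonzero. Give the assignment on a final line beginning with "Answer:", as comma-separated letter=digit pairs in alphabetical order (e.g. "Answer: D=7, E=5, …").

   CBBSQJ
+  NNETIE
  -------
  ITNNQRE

Step 1. [col 1: J + E ≡ E (mod 10)] in column 1 we have J+E≡E with carry-in 0; given nothing yet and all letters distinct, none taken yet, that pins J to 0. So J=0.
Step 2. [col 1: J + E ≡ E (mod 10)] no forcing yet in column 1 (carry-in 0); E=8 is free and consistent — try it, so E=8.
Step 3. [col 2: Q + I ≡ R (mod 10)] column 2 (Q + I ≡ R (mod 10), carry-in 0) doesn't pin Q yet; pick Q=5 and continue. So Q=5.
Step 4. [col 2: Q + I ≡ R (mod 10)] several values work for I in column 2 (Q + I ≡ R (mod 10), carry-in 0); try I=1. So I=1.
Step 5. [col 2: Q + I ≡ R (mod 10)] from column 2 (Q=5, I=1, carry-in 0, digits 0,1,5,8 already taken and all letters distinct): R must equal 6, so R=6.
Step 6. [col 3: S + T ≡ Q (mod 10)] column 3 (S + T ≡ Q (mod 10), carry-in 0) doesn't pin T yet; pick T=2 and continue ⇒ T=2.
Step 7. [col 3: S + T ≡ Q (mod 10)] column 3 reads S+T+carry(0)=Q with T=2, Q=5; with digits 0,1,2,5,6,8 already taken and all letters distinct, the only value for S is 3. So S=3.
Step 8. [col 4: B + E ≡ N (mod 10)] column 4 reads B+E+carry(0)=N with E=8; with digits 0,1,2,3,5,6,8 already taken and all letters distinct, the only value for N is 7. So N=7.
Step 9. [col 4: B + E ≡ N (mod 10)] in column 4 we have B+E≡N with carry-in 0; given E=8, N=7 and digits 0,1,2,3,5,6,7,8 already taken and all letters distinct, that pins B to 9 ⇒ B=9.
Step 10. [col 6: C + N ≡ T (mod 10)] in column 6 we have C+N≡T with carry-in 1; given N=7, T=2 and digits 0,1,2,3,5,6,7,8,9 already taken and all letters distinct, that pins C to 4, so C=4.

Answer: B=9, C=4, E=8, I=1, J=0, N=7, Q=5, R=6, S=3, T=2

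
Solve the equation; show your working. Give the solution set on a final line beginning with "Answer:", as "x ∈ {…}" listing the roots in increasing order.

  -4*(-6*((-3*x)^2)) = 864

Step 1. [-4*(-6*((-3*x)^2)) = 864] -4 out front; divide by -4, so div: -6*((-3*x)^2) = -216.
Step 2. [-6*((-3*x)^2) = -216] -6·(inner) — divide through by -6 ⇒ div: (-3*x)^2 = 36.
Step 3. [(-3*x)^2 = 36] LHS squared, RHS 36 ≥ 0: apply √ (±), so sqrt: -3*x = 6 or -6.
Step 4. [-3*x = 6 or -6] -3·(inner) — divide through by -3. So div: x = -2 or 2.

Answer: x ∈ {-2, 2}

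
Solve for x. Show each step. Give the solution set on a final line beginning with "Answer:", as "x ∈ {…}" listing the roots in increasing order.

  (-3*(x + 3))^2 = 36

Step 1. [(-3*(x + 3))^2 = 36] 36 ≥ 0, LHS is (·)² — take ±√ ⇒ sqrt: -3*(x + 3) = 6 or -6.
Step 2. [-3*(x + 3) = 6 or -6] -3·(inner) — divide through by -3, so div: x + 3 = -2 or 2.
Step 3. [x + 3 = -2 or 2] peel the +3: subtract 3 from each side. So sub: x = -5 or -1.

Answer: x ∈ {-5, -1}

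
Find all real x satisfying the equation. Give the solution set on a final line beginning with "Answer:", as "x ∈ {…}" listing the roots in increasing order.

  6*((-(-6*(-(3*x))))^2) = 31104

Step 1. [6*((-(-6*(-(3*x))))^2) = 31104] LHS = 6·(…); ÷6 both sides, so div: (-(-6*(-(3*x))))^2 = 5184.
Step 2. [(-(-6*(-(3*x))))^2 = 5184] 5184 ≥ 0, LHS is (·)² — take ±√, so sqrt: -(-6*(-(3*x))) = 72 or -72.
Step 3. [-(-6*(-(3*x))) = 72 or -72] leading − — multiply by −1 ⇒ neg: -6*(-(3*x)) = -72 or 72.
Step 4. [-6*(-(3*x)) = -72 or 72] LHS = -6·(…); ÷-6 both sides. So div: -(3*x) = 12 or -12.
Step 5. [-(3*x) = 12 or -12] flip signs both sides ⇒ neg: 3*x = -12 or 12.
Step 6. [3*x = -12 or 12] divide by the outer 3. So div: x = -4 or 4.

Answer: x ∈ {-4, 4}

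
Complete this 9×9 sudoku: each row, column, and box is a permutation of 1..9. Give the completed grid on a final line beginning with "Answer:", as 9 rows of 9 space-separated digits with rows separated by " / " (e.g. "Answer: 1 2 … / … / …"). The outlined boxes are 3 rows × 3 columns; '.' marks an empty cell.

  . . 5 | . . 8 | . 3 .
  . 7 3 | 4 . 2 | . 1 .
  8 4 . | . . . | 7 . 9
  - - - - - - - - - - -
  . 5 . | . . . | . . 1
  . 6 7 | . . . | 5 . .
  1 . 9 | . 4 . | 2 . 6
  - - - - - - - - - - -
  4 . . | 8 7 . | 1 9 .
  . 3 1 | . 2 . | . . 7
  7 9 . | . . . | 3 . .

Step 1. [r5c9∈{3,4,8}] 3 has one home in col 9: r5c9. So r5c9=3.
Step 2. [r9c3∈{2,6,8}] box 7 places 8 nowhere but r9c3 ⇒ r9c3=8.
Step 3. [r7c6∈{3,5,6}] row 7 places 3 nowhere but r7c6. So r7c6=3.
Step 4. [r4c7∈{4,8,9}] in col 7, 9 fits only at r4c7. So r4c7=9.
Step 5. [r7c9∈{2,5}] 5 has one home in row 7: r7c9 ⇒ r7c9=5.
Step 6. [r2c5∈{5,6,9}] r2c5 is the only open cell in row 2 admitting 5, so r2c5=5.
Step 7. [r6c4∈{3,5,7}] in row 6, 3 fits only at r6c4, so r6c4=3.
Step 8. [r5c1∈{2}] only 2 remains possible at r5c1 ⇒ r5c1=2.
Step 9. [r1c4∈{1,6,7,9}] r1c4 is the only open cell in row 1 admitting 7, so r1c4=7.
Step 10. [r5c8∈{4,8}] across row 5, 4 lands solely at r5c8. So r5c8=4.
Step 11. [r1c5∈{1,6,9}] in box 2, 9 fits only at r1c5 ⇒ r1c5=9.
Step 12. [r1c1∈{6}] nothing but 6 survives at r1c1 ⇒ r1c1=6.
Step 13. [r2c7∈{6,8}] across row 2, 6 lands solely at r2c7, so r2c7=6.
Step 14. [r6c6∈{5,7}] r6c6 is the only open cell in row 6 admitting 5, so r6c6=5.
Step 15. [r9c4∈{1,5,6}] row 9 places 5 nowhere but r9c4 ⇒ r9c4=5.
Step 16. [r3c3∈{2}] r3c3 has the single candidate 2 ⇒ r3c3=2.
Step 17. [r6c8∈{7,8}] row 6 places 7 nowhere but r6c8. So r6c8=7.
Step 18. [r1c7∈{4}] r1c7 has the single candidate 4. So r1c7=4.
Step 19. [r8c6∈{4,6,9}] across row 8, 4 lands solely at r8c6 ⇒ r8c6=4.
Step 20. [r3c5∈{1,3,6}] row 3 places 3 nowhere but r3c5 ⇒ r3c5=3.
Step 21. [r5c5∈{1,8}] row 5 places 8 nowhere but r5c5, so r5c5=8.
Step 22. [r4c5∈{6}] r4c5 is down to just 6. So r4c5=6.
Step 23. [r8c4∈{6,9}] in row 8, 9 fits only at r8c4, so r8c4=9.
Step 24. [r9c6∈{1,6}] r9c6 is the only open cell in box 8 admitting 6. So r9c6=6.
Step 25. [r5c4∈{1}] r5c4's peers cover all but 1. So r5c4=1.
Step 26. [r8c7∈{8}] only 8 remains possible at r8c7, so r8c7=8.
Step 27. [r1c9∈{2}] r1c9 is down to just 2 ⇒ r1c9=2.
Step 28. [r9c9∈{4}] only 4 remains possible at r9c9, so r9c9=4.
Step 29. [r2c9∈{8}] r2c9's peers cover all but 8, so r2c9=8.
Step 30. [r3c8∈{5}] r3c8 has the single candidate 5. So r3c8=5.
Step 31. [r2c1∈{9}] nothing but 9 survives at r2c1. So r2c1=9.
Step 32. [r8c1∈{5}] r8c1 has the single candidate 5, so r8c1=5.
Step 33. [r6c2∈{8}] nothing but 8 survives at r6c2. So r6c2=8.
Step 34. [r1c2∈{1}] only 1 remains possible at r1c2 ⇒ r1c2=1.
Step 35. [r4c4∈{2}] r4c4's peers cover all but 2, so r4c4=2.
Step 36. [r9c5∈{1}] r9c5's peers cover all but 1. So r9c5=1.
Step 37. [r7c2∈{2}] nothing but 2 survives at r7c2 ⇒ r7c2=2.
Step 38. [r9c8∈{2}] only 2 remains possible at r9c8, so r9c8=2.
Step 39. [r4c3∈{4}] nothing but 4 survives at r4c3, so r4c3=4.
Step 40. [r8c8∈{6}] only 6 remains possible at r8c8. So r8c8=6.
Step 41. [r4c8∈{8}] r4c8 is down to just 8, so r4c8=8.
Step 42. [r4c1∈{3}] nothing but 3 survives at r4c1, so r4c1=3.
Step 43. [r4c6∈{7}] r4c6 has the single candidate 7. So r4c6=7.
Step 44. [r3c6∈{1}] nothing but 1 survives at r3c6 ⇒ r3c6=1.
Step 45. [r3c4∈{6}] only 6 remains possible at r3c4, so r3c4=6.
Step 46. [r7c3∈{6}] r7c3 has the single candidate 6 ⇒ r7c3=6.
Step 47. [r5c6∈{9}] r5c6 has the single candidate 9, so r5c6=9.

Answer: 6 1 5 7 9 8 4 3 2 / 9 7 3 4 5 2 6 1 8 / 8 4 2 6 3 1 7 5 9 / 3 5 4 2 6 7 9 8 1 / 2 6 7 1 8 9 5 4 3 / 1 8 9 3 4 5 2 7 6 / 4 2 6 8 7 3 1 9 5 / 5 3 1 9 2 4 8 6 7 / 7 9 8 5 1 6 3 2 4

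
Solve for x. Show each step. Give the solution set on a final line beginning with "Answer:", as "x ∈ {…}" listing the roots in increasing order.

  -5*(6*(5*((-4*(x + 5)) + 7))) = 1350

Step 1. [-5*(6*(5*((-4*(x + 5)) + 7))) = 1350] leading coefficient -5: divide by -5 ⇒ div: 6*(5*((-4*(x + 5)) + 7)) = -270.
Step 2. [6*(5*((-4*(x + 5)) + 7)) = -270] 6·(inner) — divide through by 6, so div: 5*((-4*(x + 5)) + 7) = -45.
Step 3. [5*((-4*(x + 5)) + 7) = -45] leading coefficient 5: divide by 5 ⇒ div: (-4*(x + 5)) + 7 = -9.
Step 4. [(-4*(x + 5)) + 7 = -9] peel the +7: subtract 7 from each side ⇒ sub: -4*(x + 5) = -16.
Step 5. [-4*(x + 5) = -16] leading coefficient -4: divide by -4. So div: x + 5 = 4.
Step 6. [x + 5 = 4] the outer +5 inverts by subtracting 5 ⇒ sub: x = -1.

Answer: x ∈ {-1}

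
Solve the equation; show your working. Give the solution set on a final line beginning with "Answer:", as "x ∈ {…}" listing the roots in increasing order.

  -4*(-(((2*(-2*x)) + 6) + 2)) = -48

Step 1. [-4*(-(((2*(-2*x)) + 6) + 2)) = -48] LHS = -4·(…); ÷-4 both sides. So div: -(((2*(-2*x)) + 6) + 2) = 12.
Step 2. [-(((2*(-2*x)) + 6) + 2) = 12] leading − — multiply by −1, so neg: ((2*(-2*x)) + 6) + 2 = -12.
Step 3. [((2*(-2*x)) + 6) + 2 = -12] the outer +2 inverts by subtracting 2, so sub: (2*(-2*x)) + 6 = -14.
Step 4. [(2*(-2*x)) + 6 = -14] peel the +6: subtract 6 from each side, so sub: 2*(-2*x) = -20.
Step 5. [2*(-2*x) = -20] divide by the outer 2. So div: -2*x = -10.
Step 6. [-2*x = -10] -2 out front; divide by -2 ⇒ div: x = 5.

Answer: x ∈ {5}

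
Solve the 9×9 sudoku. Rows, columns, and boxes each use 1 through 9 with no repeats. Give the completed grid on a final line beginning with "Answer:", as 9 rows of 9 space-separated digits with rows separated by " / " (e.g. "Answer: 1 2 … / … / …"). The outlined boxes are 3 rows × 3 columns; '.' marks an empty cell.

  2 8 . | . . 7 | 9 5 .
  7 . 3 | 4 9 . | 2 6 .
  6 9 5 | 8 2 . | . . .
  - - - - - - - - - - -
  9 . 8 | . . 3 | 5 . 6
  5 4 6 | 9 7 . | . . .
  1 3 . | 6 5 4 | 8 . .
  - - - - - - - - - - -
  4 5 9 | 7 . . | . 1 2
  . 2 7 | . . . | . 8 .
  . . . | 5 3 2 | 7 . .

Step 1. [r3c6∈{1}] r3c6 has the single candidate 1. So r3c6=1.
Step 2. [r7c7∈{3,6}] in row 7, 3 fits only at r7c7 ⇒ r7c7=3.
Step 3. [r4c8∈{2,4,7}] in row 4, 4 fits only at r4c8. So r4c8=4.
Step 4. [r9c9∈{4,9}] in row 9, 4 fits only at r9c9, so r9c9=4.
Step 5. [r2c2∈{1}] r2c2 is down to just 1, so r2c2=1.
Step 6. [r7c5∈{6,8}] r7c5 is the only open cell in col 5 admitting 8, so r7c5=8.
Step 7. [r8c5∈{1,4,6}] in row 8, 4 fits only at r8c5 ⇒ r8c5=4.
Step 8. [r8c6∈{6,9}] across col 6, 9 lands solely at r8c6, so r8c6=9.
Step 9. [r6c9∈{7,9}] across col 9, 9 lands solely at r6c9. So r6c9=9.
Step 10. [r5c8∈{2,3}] row 5 places 2 nowhere but r5c8, so r5c8=2.
Step 11. [r3c8∈{3,7}] col 8 places 3 nowhere but r3c8. So r3c8=3.
Step 12. [r4c5∈{1}] r4c5 is down to just 1, so r4c5=1.
Step 13. [r5c7∈{1}] nothing but 1 survives at r5c7 ⇒ r5c7=1.
Step 14. [r9c3∈{1}] r9c3 is down to just 1. So r9c3=1.
Step 15. [r9c8∈{9}] nothing but 9 survives at r9c8 ⇒ r9c8=9.
Step 16. [r8c4∈{1}] r8c4 has the single candidate 1. So r8c4=1.
Step 17. [r7c6∈{6}] r7c6 is down to just 6, so r7c6=6.
Step 18. [r8c7∈{6}] r8c7's peers cover all but 6, so r8c7=6.
Step 19. [r3c9∈{7}] r3c9's peers cover all but 7. So r3c9=7.
Step 20. [r5c9∈{3}] r5c9's peers cover all but 3, so r5c9=3.
Step 21. [r3c7∈{4}] r3c7's peers cover all but 4 ⇒ r3c7=4.
Step 22. [r2c6∈{5}] r2c6 has the single candidate 5 ⇒ r2c6=5.
Step 23. [r1c9∈{1}] r1c9 is down to just 1 ⇒ r1c9=1.
Step 24. [r9c1∈{8}] only 8 remains possible at r9c1 ⇒ r9c1=8.
Step 25. [r4c4∈{2}] r4c4's peers cover all but 2, so r4c4=2.
Step 26. [r1c3∈{4}] r1c3 is down to just 4 ⇒ r1c3=4.
Step 27. [r4c2∈{7}] r4c2 is down to just 7, so r4c2=7.
Step 28. [r8c1∈{3}] r8c1's peers cover all but 3 ⇒ r8c1=3.
Step 29. [r8c9∈{5}] r8c9 has the single candidate 5. So r8c9=5.
Step 30. [r5c6∈{8}] r5c6's peers cover all but 8, so r5c6=8.
Step 31. [r6c3∈{2}] r6c3's peers cover all but 2, so r6c3=2.
Step 32. [r2c9∈{8}] r2c9's peers cover all but 8. So r2c9=8.
Step 33. [r6c8∈{7}] r6c8 has the single candidate 7. So r6c8=7.
Step 34. [r9c2∈{6}] r9c2 is down to just 6 ⇒ r9c2=6.
Step 35. [r1c5∈{6}] nothing but 6 survives at r1c5. So r1c5=6.
Step 36. [r1c4∈{3}] r1c4 has the single candidate 3 ⇒ r1c4=3.

Answer: 2 8 4 3 6 7 9 5 1 / 7 1 3 4 9 5 2 6 8 / 6 9 5 8 2 1 4 3 7 / 9 7 8 2 1 3 5 4 6 / 5 4 6 9 7 8 1 2 3 / 1 3 2 6 5 4 8 7 9 / 4 5 9 7 8 6 3 1 2 / 3 2 7 1 4 9 6 8 5 / 8 6 1 5 3 2 7 9 4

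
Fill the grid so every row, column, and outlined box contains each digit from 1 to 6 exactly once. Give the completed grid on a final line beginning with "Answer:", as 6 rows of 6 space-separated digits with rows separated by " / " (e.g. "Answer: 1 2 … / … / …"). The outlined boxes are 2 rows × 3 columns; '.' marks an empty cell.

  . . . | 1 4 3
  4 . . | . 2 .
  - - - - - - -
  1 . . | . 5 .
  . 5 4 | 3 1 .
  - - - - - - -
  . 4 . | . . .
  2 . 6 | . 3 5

Step 1. [r2c6∈{6}] r2c6 is down to just 6. So r2c6=6.
Step 2. [r3c4∈{2,4,6}] in box 4, 6 fits only at r3c4. So r3c4=6.
Step 3. [r5c1∈{3,5}] 3 has one home in col 1: r5c1. So r5c1=3.
Step 4. [r1c1∈{5,6}] 5 has one home in col 1: r1c1, so r1c1=5.
Step 5. [r5c6∈{1,2}] r5c6 is the only open cell in col 6 admitting 1 ⇒ r5c6=1.
Step 6. [r1c3∈{2}] r1c3 is down to just 2. So r1c3=2.
Step 7. [r2c3∈{1,3}] in col 3, 1 fits only at r2c3, so r2c3=1.
Step 8. [r3c2∈{2,3}] 2 has one home in col 2: r3c2, so r3c2=2.
Step 9. [r2c4∈{5}] r2c4 is down to just 5, so r2c4=5.
Step 10. [r5c4∈{2}] nothing but 2 survives at r5c4 ⇒ r5c4=2.
Step 11. [r5c5∈{6}] r5c5 is down to just 6, so r5c5=6.
Step 12. [r6c4∈{4}] only 4 remains possible at r6c4. So r6c4=4.
Step 13. [r4c1∈{6}] r4c1 is down to just 6 ⇒ r4c1=6.
Step 14. [r4c6∈{2}] r4c6's peers cover all but 2 ⇒ r4c6=2.
Step 15. [r3c3∈{3}] nothing but 3 survives at r3c3 ⇒ r3c3=3.
Step 16. [r6c2∈{1}] nothing but 1 survives at r6c2. So r6c2=1.
Step 17. [r2c2∈{3}] r2c2 has the single candidate 3 ⇒ r2c2=3.
Step 18. [r5c3∈{5}] r5c3 is down to just 5 ⇒ r5c3=5.
Step 19. [r3c6∈{4}] r3c6's peers cover all but 4. So r3c6=4.
Step 20. [r1c2∈{6}] r1c2 has the single candidate 6. So r1c2=6.

Answer: 5 6 2 1 4 3 / 4 3 1 5 2 6 / 1 2 3 6 5 4 / 6 5 4 3 1 2 / 3 4 5 2 6 1 / 2 1 6 4 3 5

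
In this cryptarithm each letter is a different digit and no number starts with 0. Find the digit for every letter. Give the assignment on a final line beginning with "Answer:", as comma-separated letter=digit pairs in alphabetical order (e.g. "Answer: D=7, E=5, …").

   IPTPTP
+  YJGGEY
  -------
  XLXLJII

Step 1. [col 1: P + Y ≡ I (mod 10)] column 1 (P + Y ≡ I (mod 10), carry-in 0) doesn't pin P yet; pick P=9 and continue, so P=9.
Step 2. [col 1: P + Y ≡ I (mod 10)] Y=7 is one option consistent with column 1 (P + Y ≡ I (mod 10), carry-in 0) — take it, so Y=7.
Step 3. [col 1: P + Y ≡ I (mod 10)] column 1: given P=9, Y=7, carry-in 0, and digits 7,9 already taken and all letters distinct, P+Y≡I (mod 10) forces I=6. So I=6.
Step 4. [col 2: T + E ≡ I (mod 10)] column 2 (T + E ≡ I (mod 10), carry-in 1) doesn't pin E yet; pick E=5 and continue ⇒ E=5.
Step 5. [X] X is the leading digit of a 7-digit sum of two 6-digit numbers; the final carry is exactly 1, so X=1.
Step 6. [col 2: T + E ≡ I (mod 10)] from column 2 (E=5, I=6, carry-in 1, digits 1,5,6,7,9 already taken and all letters distinct): T must equal 0, so T=0.
Step 7. [col 3: P + G ≡ J (mod 10)] no forcing yet in column 3 (carry-in 0); G=3 is free and consistent — try it. So G=3.
Step 8. [col 3: P + G ≡ J (mod 10)] in column 3 we have P+G≡J with carry-in 0; given P=9, G=3 and digits 0,1,3,5,6,7,9 already taken and all letters distinct, that pins J to 2, so J=2.
Step 9. [col 4: T + G ≡ L (mod 10)] column 4 reads T+G+carry(1)=L with T=0, G=3; with digits 0,1,2,3,5,6,7,9 already taken and all letters distinct, the only value for L is 4 ⇒ L=4.

Answer: E=5, G=3, I=6, J=2, L=4, P=9, T=0, X=1, Y=7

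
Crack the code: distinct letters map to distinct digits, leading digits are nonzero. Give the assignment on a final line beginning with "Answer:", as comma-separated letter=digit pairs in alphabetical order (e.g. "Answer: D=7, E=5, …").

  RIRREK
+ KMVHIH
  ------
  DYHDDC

Step 1. [col 1: K + H ≡ C (mod 10)] H=3 is one option consistent with column 1 (K + H ≡ C (mod 10), carry-in 0) — take it ⇒ H=3.
Step 2. [col 1: K + H ≡ C (mod 10)] column 1 (K + H ≡ C (mod 10), carry-in 0) doesn't pin C yet; pick C=5 and continue ⇒ C=5.
Step 3. [col 1: K + H ≡ C (mod 10)] from column 1 (H=3, C=5, carry-in 0, digits 3,5 already taken and all letters distinct): K must equal 2. So K=2.
Step 4. [col 2: E + I ≡ D (mod 10)] E=6 is one option consistent with column 2 (E + I ≡ D (mod 10), carry-in 0) — take it. So E=6.
Step 5. [col 2: E + I ≡ D (mod 10)] no forcing yet in column 2 (carry-in 0); I=1 is free and consistent — try it, so I=1.
Step 6. [col 2: E + I ≡ D (mod 10)] from column 2 (E=6, I=1, carry-in 0, digits 1,2,3,5,6 already taken and all letters distinct): D must equal 7. So D=7.
Step 7. [col 3: R + H ≡ D (mod 10)] in column 3 we have R+H≡D with carry-in 0; given H=3, D=7 and digits 1,2,3,5,6,7 already taken and all letters distinct, that pins R to 4. So R=4.
Step 8. [col 4: R + V ≡ H (mod 10)] column 4 reads R+V+carry(0)=H with R=4, H=3; with digits 1,2,3,4,5,6,7 already taken and all letters distinct, the only value for V is 9 ⇒ V=9.
Step 9. [col 5: I + M ≡ Y (mod 10)] column 5: given I=1, carry-in 1, and digits 1,2,3,4,5,6,7,9 already taken and all letters distinct, I+M≡Y (mod 10) forces Y=0. So Y=0.
Step 10. [col 5: I + M ≡ Y (mod 10)] from column 5 (I=1, Y=0, carry-in 1, digits 0,1,2,3,4,5,6,7,9 already taken and all letters distinct): M must equal 8 ⇒ M=8.

Answer: C=5, D=7, E=6, H=3, I=1, K=2, M=8, R=4, V=9, Y=0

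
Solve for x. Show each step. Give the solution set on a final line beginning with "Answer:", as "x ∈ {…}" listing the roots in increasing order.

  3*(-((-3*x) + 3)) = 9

Step 1. [3*(-((-3*x) + 3)) = 9] 3 out front; divide by 3, so div: -((-3*x) + 3) = 3.
Step 2. [-((-3*x) + 3) = 3] leading − — multiply by −1. So neg: (-3*x) + 3 = -3.
Step 3. [(-3*x) + 3 = -3] -3 | LHS and -3 | -3: pull -3 out, so factor: x - 1 = 1.
Step 4. [x - 1 = 1] 1 comes off first (add 1), so sub: x = 2.

Answer: x ∈ {2}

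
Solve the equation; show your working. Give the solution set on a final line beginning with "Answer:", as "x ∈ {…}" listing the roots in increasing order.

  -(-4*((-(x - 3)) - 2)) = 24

Step 1. [-(-4*((-(x - 3)) - 2)) = 24] LHS negated; negate both sides. So neg: -4*((-(x - 3)) - 2) = -24.
Step 2. [-4*((-(x - 3)) - 2) = -24] -4 out front; divide by -4 ⇒ div: (-(x - 3)) - 2 = 6.
Step 3. [(-(x - 3)) - 2 = 6] add 2: x sits inside (… - 2). So sub: -(x - 3) = 8.
Step 4. [-(x - 3) = 8] flip signs both sides, so neg: x - 3 = -8.
Step 5. [x - 3 = -8] -3 is outermost — add 3 both sides ⇒ sub: x = -5.

Answer: x ∈ {-5}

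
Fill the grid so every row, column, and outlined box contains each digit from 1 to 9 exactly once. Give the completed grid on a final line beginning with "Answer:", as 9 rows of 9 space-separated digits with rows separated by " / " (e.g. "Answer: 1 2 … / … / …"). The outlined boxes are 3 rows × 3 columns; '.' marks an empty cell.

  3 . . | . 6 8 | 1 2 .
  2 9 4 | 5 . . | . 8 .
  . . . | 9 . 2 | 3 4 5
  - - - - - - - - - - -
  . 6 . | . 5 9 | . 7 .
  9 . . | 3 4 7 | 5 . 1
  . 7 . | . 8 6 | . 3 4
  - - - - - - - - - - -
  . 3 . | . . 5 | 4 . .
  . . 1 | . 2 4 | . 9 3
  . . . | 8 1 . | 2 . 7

Step 1. [r7c3∈{2,6,7,8,9}] in row 7, 2 fits only at r7c3. So r7c3=2.
Step 2. [r3c5∈{7}] only 7 remains possible at r3c5. So r3c5=7.
Step 3. [r9c8∈{5,6}] in col 8, 5 fits only at r9c8 ⇒ r9c8=5.
Step 4. [r5c3∈{8}] only 8 remains possible at r5c3, so r5c3=8.
Step 5. [r2c9∈{6}] r2c9 is down to just 6. So r2c9=6.
Step 6. [r8c7∈{6,8}] across col 7, 6 lands solely at r8c7. So r8c7=6.
Step 7. [r4c1∈{1,4}] 4 has one home in row 4: r4c1, so r4c1=4.
Step 8. [r9c1∈{6}] r9c1's peers cover all but 6, so r9c1=6.
Step 9. [r6c1∈{1,5}] across box 4, 1 lands solely at r6c1 ⇒ r6c1=1.
Step 10. [r8c1∈{5,7,8}] across col 1, 5 lands solely at r8c1, so r8c1=5.
Step 11. [r4c9∈{2,8}] across col 9, 2 lands solely at r4c9, so r4c9=2.
Step 12. [r7c1∈{7,8}] r7c1 is the only open cell in col 1 admitting 7 ⇒ r7c1=7.
Step 13. [r1c3∈{5,7}] r1c3 is the only open cell in row 1 admitting 7, so r1c3=7.
Step 14. [r3c2∈{1,8}] across row 3, 1 lands solely at r3c2, so r3c2=1.
Step 15. [r2c6∈{1,3}] r2c6 is the only open cell in row 2 admitting 1, so r2c6=1.
Step 16. [r3c1∈{8}] r3c1 has the single candidate 8 ⇒ r3c1=8.
Step 17. [r4c4∈{1}] r4c4 has the single candidate 1. So r4c4=1.
Step 18. [r3c3∈{6}] r3c3 is down to just 6 ⇒ r3c3=6.
Step 19. [r4c3∈{3}] r4c3's peers cover all but 3. So r4c3=3.
Step 20. [r7c9∈{8}] r7c9 is down to just 8 ⇒ r7c9=8.
Step 21. [r5c8∈{6}] nothing but 6 survives at r5c8 ⇒ r5c8=6.
Step 22. [r8c4∈{7}] only 7 remains possible at r8c4, so r8c4=7.
Step 23. [r9c6∈{3}] r9c6 is down to just 3 ⇒ r9c6=3.
Step 24. [r6c4∈{2}] only 2 remains possible at r6c4 ⇒ r6c4=2.
Step 25. [r9c3∈{9}] r9c3 is down to just 9 ⇒ r9c3=9.
Step 26. [r2c7∈{7}] nothing but 7 survives at r2c7, so r2c7=7.
Step 27. [r1c2∈{5}] r1c2's peers cover all but 5 ⇒ r1c2=5.
Step 28. [r1c4∈{4}] only 4 remains possible at r1c4. So r1c4=4.
Step 29. [r4c7∈{8}] only 8 remains possible at r4c7. So r4c7=8.
Step 30. [r9c2∈{4}] only 4 remains possible at r9c2 ⇒ r9c2=4.
Step 31. [r2c5∈{3}] r2c5's peers cover all but 3 ⇒ r2c5=3.
Step 32. [r7c4∈{6}] r7c4 is down to just 6. So r7c4=6.
Step 33. [r5c2∈{2}] r5c2's peers cover all but 2. So r5c2=2.
Step 34. [r8c2∈{8}] r8c2 is down to just 8. So r8c2=8.
Step 35. [r7c8∈{1}] nothing but 1 survives at r7c8 ⇒ r7c8=1.
Step 36. [r1c9∈{9}] r1c9 is down to just 9. So r1c9=9.
Step 37. [r6c3∈{5}] r6c3 is down to just 5, so r6c3=5.
Step 38. [r6c7∈{9}] r6c7 has the single candidate 9. So r6c7=9.
Step 39. [r7c5∈{9}] r7c5 is down to just 9 ⇒ r7c5=9.

Answer: 3 5 7 4 6 8 1 2 9 / 2 9 4 5 3 1 7 8 6 / 8 1 6 9 7 2 3 4 5 / 4 6 3 1 5 9 8 7 2 / 9 2 8 3 4 7 5 6 1 / 1 7 5 2 8 6 9 3 4 / 7 3 2 6 9 5 4 1 8 / 5 8 1 7 2 4 6 9 3 / 6 4 9 8 1 3 2 5 7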